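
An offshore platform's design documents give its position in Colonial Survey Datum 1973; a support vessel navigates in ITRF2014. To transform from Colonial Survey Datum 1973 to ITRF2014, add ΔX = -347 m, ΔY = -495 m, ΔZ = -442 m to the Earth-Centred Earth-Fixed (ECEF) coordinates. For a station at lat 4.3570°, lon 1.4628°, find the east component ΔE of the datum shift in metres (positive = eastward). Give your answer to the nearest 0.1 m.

At φ = 4.3570°, λ = 1.4628°: sin φ = 0.075971, cos φ = 0.997110, sin λ = 0.025528, cos λ = 0.999674.
ΔE = −sin λ·ΔX + cos λ·ΔY = −(0.025528)·(-347) + (0.999674)·(-495) = -485.98 m.

ΔE = -486.0 m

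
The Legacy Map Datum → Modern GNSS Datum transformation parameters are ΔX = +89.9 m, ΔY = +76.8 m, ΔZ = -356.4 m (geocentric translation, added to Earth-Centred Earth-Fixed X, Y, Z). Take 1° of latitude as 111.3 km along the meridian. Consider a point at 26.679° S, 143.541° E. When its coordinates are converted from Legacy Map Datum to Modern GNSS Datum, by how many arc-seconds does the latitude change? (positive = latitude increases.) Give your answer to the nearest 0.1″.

Δφ = -10.7″

sin φ = -0.448992, cos φ = 0.893536, sin λ = 0.594247, cos λ = -0.804282.
North component: ΔN = −sin φ cos λ·ΔX − sin φ sin λ·ΔY + cos φ·ΔZ = −(-0.448992)(-0.804282)(89.9) − (-0.448992)(0.594247)(76.8) + (0.893536)(-356.4) = -330.43 m.
1° of latitude spans 111300 m, so Δφ = -330.43 / 111300 × 3600 = -10.688″.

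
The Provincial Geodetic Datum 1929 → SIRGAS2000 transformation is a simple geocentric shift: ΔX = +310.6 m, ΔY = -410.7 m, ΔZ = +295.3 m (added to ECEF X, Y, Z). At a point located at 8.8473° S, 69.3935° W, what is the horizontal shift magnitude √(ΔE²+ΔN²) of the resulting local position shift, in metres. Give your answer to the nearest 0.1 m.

At φ = -8.8473°, λ = -69.3935°: sin φ = -0.153802, cos φ = 0.988102, sin λ = -0.936020, cos λ = 0.351948.
ΔE = −sin λ·ΔX + cos λ·ΔY = −(-0.936020)·(310.6) + (0.351948)·(-410.7) = 146.18 m.
ΔN = −sin φ cos λ·ΔX − sin φ sin λ·ΔY + cos φ·ΔZ = −(-0.153802)(0.351948)(310.6) − (-0.153802)(-0.936020)(-410.7) + (0.988102)(295.3) = 367.72 m.
Horizontal magnitude = √(ΔE² + ΔN²) = √(146.18² + 367.72²) = 395.72 m.

395.7 m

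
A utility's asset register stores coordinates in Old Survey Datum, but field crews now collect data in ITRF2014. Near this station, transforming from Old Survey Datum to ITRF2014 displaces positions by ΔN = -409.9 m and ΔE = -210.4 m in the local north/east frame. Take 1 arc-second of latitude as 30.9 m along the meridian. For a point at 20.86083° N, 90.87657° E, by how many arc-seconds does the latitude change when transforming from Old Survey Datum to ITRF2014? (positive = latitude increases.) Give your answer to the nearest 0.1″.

Δφ = -13.3″

1″ of latitude = 30.90 m, so Δφ = -409.9 / 30.90 = -13.265″.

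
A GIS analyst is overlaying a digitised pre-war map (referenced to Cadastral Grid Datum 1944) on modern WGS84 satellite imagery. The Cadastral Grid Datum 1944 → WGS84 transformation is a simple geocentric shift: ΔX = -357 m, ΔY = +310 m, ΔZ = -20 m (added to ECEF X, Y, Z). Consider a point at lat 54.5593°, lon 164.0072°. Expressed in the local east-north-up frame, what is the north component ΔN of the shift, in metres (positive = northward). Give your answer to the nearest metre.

At φ = 54.5593°, λ = 164.0072°: sin φ = 0.814716, cos φ = 0.579860, sin λ = 0.275517, cos λ = -0.961296.
ΔN = −sin φ cos λ·ΔX − sin φ sin λ·ΔY + cos φ·ΔZ = −(0.814716)(-0.961296)(-357) − (0.814716)(0.275517)(310) + (0.579860)(-20) = -360.78 m.

ΔN = -361 m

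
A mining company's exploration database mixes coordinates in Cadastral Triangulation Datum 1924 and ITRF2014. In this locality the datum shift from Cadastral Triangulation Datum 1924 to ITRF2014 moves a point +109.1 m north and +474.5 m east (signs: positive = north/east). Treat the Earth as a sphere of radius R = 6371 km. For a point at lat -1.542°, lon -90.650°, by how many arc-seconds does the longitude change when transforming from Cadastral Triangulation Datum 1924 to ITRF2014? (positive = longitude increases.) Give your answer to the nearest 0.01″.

Δλ = 15.37″

At latitude -1.542°, cos φ = 0.999638.
One radian of longitude at latitude φ spans R cos φ, so Δλ = ΔE / (R cos φ) = 474.5 / (6371000 × 0.999638) = 7.4505e-05 rad = 15.368″.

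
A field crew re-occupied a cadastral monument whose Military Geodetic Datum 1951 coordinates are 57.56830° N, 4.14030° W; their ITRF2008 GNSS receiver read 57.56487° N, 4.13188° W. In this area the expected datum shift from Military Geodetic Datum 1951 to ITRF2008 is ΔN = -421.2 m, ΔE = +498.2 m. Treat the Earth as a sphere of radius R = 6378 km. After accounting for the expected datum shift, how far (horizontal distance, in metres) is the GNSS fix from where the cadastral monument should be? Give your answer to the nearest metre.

Observed coordinate differences: Δφ = -0.00343°, Δλ = +0.00842°.
Converting to metres (1° lat = 111317 m, cos φ = 0.536294): observed ΔN = -381.8 m, observed ΔE = 502.7 m.
Subtracting the expected shift leaves a residual of -381.8 − (-421.2) = 39.4 m north and 502.7 − (498.2) = 4.5 m east.
Residual distance = √(39.4² + 4.5²) = 39.6 m.

40 m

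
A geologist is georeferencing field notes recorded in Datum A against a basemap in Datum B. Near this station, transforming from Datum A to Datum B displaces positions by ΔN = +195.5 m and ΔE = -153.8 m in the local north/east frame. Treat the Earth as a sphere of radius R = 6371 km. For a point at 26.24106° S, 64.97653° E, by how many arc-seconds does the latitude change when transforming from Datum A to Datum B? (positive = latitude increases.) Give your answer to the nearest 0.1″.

Δφ = 6.3″

On a sphere of radius R, 1 rad of latitude = R, so Δφ = ΔN / R = 195.5 / 6371000 = 3.0686e-05 rad = 6.329″.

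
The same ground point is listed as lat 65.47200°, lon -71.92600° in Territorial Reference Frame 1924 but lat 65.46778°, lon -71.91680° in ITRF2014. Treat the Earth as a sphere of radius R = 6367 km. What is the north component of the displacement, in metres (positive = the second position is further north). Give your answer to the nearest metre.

Δφ = 65.46778° − 65.47200° = -0.00422°; Δλ = -71.91680° − -71.92600° = +0.00920°.
1° along a meridian = πR/180 = 111125 m.
ΔN = Δφ × 111125 = -468.9 m; ΔE = Δλ × 111125 × cos(65.47200°) = +0.00920 × 111125 × 0.415138 = 424.4 m.

ΔN = -469 m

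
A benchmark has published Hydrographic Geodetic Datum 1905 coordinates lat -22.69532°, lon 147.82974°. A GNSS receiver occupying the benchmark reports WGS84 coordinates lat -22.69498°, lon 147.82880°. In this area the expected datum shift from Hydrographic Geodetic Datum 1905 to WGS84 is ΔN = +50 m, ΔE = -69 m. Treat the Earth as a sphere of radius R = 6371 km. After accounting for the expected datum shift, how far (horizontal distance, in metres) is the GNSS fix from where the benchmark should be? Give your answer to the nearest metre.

30 m

Observed coordinate differences: Δφ = +0.00034°, Δλ = -0.00094°.
Converting to metres (1° lat = 111195 m, cos φ = 0.922570): observed ΔN = 37.8 m, observed ΔE = -96.4 m.
Subtracting the expected shift leaves a residual of 37.8 − (50) = -12.2 m north and -96.4 − (-69) = -27.4 m east.
Residual distance = √((-12.2)² + (-27.4)²) = 30.0 m.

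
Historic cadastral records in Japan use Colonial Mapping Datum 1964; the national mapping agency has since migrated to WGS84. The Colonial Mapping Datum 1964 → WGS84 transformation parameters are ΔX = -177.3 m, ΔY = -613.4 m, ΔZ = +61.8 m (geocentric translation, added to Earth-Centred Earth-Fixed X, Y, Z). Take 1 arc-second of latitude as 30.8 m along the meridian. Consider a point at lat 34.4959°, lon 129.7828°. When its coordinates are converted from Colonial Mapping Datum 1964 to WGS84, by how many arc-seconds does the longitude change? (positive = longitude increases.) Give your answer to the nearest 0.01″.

Δλ = 20.83″

sin φ = 0.566347, cos φ = 0.824167, sin λ = 0.768476, cos λ = -0.639879.
East component: ΔE = −sin λ·ΔX + cos λ·ΔY = −(0.768476)(-177.3) + (-0.639879)(-613.4) = 528.75 m.
1° of latitude spans 3600 × 30.80 = 110880 m; at latitude φ, 1° of longitude spans that × cos φ = 91383.6 m, so Δλ = 528.75 / 91383.6 × 3600 = 20.830″.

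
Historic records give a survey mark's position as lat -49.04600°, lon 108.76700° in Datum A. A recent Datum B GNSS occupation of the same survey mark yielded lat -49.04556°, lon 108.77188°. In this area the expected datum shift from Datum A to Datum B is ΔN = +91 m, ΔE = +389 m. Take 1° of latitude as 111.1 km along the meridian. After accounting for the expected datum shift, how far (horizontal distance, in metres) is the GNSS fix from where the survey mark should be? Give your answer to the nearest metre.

54 m

Observed coordinate differences: Δφ = +0.00044°, Δλ = +0.00488°.
Converting to metres (1° lat = 111100 m, cos φ = 0.655453): observed ΔN = 48.9 m, observed ΔE = 355.4 m.
Subtracting the expected shift leaves a residual of 48.9 − (91) = -42.1 m north and 355.4 − (389) = -33.6 m east.
Residual distance = √((-42.1)² + (-33.6)²) = 53.9 m.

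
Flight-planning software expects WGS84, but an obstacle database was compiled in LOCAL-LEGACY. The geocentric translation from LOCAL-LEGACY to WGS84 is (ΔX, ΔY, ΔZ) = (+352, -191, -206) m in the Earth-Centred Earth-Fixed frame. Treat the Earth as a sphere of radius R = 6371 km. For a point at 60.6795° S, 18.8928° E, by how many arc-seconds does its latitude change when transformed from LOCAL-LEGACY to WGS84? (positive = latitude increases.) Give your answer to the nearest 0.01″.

Δφ = 4.39″

sin φ = -0.871894, cos φ = 0.489694, sin λ = 0.323799, cos λ = 0.946126.
North component: ΔN = −sin φ cos λ·ΔX − sin φ sin λ·ΔY + cos φ·ΔZ = −(-0.871894)(0.946126)(352) − (-0.871894)(0.323799)(-191) + (0.489694)(-206) = 135.57 m.
1° of latitude spans πR/180 = 111195 m, so Δφ = 135.57 / 111195 × 3600 = 4.389″.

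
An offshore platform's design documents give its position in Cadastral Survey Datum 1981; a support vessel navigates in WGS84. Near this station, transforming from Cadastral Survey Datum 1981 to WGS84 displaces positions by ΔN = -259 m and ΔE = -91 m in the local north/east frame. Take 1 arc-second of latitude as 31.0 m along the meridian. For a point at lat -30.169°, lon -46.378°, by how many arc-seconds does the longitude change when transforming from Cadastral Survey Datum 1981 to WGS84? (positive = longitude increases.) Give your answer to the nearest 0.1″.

At latitude -30.169°, cos φ = 0.864547.
1″ of longitude at this latitude = 31.00 × cos φ = 26.8010 m, so Δλ = -91.0 / 26.8010 = -3.395″.

Δλ = -3.4″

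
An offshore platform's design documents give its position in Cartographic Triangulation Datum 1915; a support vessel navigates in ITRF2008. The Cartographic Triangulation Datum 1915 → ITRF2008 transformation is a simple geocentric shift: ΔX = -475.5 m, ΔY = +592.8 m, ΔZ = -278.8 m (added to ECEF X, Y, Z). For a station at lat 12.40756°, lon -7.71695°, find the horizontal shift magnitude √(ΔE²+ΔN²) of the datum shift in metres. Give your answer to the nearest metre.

546 m

The local east axis at (φ, λ) is (−sin λ, cos λ, 0), so ΔE = −sin(-7.71695°)·(-475.5) + cos(-7.71695°)·592.8 = 523.58 m.
The local north axis is (−sin φ cos λ, −sin φ sin λ, cos φ), giving ΔN = 101.243 + 17.103 − 272.288 = -153.94 m.
Horizontal magnitude = √(ΔE² + ΔN²) = √(523.58² + (-153.94)²) = 545.74 m.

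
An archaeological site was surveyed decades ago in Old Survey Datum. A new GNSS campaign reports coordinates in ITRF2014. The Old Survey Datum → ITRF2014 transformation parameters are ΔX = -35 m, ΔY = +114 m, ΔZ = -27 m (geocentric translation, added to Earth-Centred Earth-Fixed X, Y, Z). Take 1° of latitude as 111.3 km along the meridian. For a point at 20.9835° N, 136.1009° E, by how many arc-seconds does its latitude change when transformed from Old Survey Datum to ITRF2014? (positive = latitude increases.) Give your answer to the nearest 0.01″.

Δφ = -2.02″

sin φ = 0.358099, cos φ = 0.933684, sin λ = 0.693391, cos λ = -0.720562.
North component: ΔN = −sin φ cos λ·ΔX − sin φ sin λ·ΔY + cos φ·ΔZ = −(0.358099)(-0.720562)(-35) − (0.358099)(0.693391)(114) + (0.933684)(-27) = -62.55 m.
1° of latitude spans 111300 m, so Δφ = -62.55 / 111300 × 3600 = -2.023″.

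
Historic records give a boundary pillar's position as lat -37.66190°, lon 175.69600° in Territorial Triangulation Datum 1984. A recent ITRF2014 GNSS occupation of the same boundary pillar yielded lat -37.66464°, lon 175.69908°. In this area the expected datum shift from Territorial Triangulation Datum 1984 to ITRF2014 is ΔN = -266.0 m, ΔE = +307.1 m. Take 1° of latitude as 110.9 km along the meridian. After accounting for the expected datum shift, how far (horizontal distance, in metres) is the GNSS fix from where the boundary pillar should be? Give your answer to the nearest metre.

53 m

Observed coordinate differences: Δφ = -0.00274°, Δλ = +0.00308°.
Converting to metres (1° lat = 110900 m, cos φ = 0.791630): observed ΔN = -303.9 m, observed ΔE = 270.4 m.
Subtracting the expected shift leaves a residual of -303.9 − (-266.0) = -37.9 m north and 270.4 − (307.1) = -36.7 m east.
Residual distance = √((-37.9)² + (-36.7)²) = 52.7 m.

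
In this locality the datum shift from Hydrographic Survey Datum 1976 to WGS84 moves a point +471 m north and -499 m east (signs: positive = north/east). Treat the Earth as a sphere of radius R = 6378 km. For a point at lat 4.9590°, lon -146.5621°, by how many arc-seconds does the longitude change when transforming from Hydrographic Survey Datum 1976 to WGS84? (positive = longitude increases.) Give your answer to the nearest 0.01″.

Δλ = -16.20″

At latitude 4.9590°, cos φ = 0.996257.
One radian of longitude at latitude φ spans R cos φ, so Δλ = ΔE / (R cos φ) = -499.0 / (6378000 × 0.996257) = -7.8532e-05 rad = -16.198″.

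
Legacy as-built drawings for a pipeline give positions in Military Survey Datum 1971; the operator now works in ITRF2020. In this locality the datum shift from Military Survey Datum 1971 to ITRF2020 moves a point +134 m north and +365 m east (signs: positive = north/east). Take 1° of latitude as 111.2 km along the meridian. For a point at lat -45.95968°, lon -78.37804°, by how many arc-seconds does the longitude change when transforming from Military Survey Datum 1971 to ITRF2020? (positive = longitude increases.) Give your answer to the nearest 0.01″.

Δλ = 17.00″

At latitude -45.95968°, cos φ = 0.695164.
1° of longitude at this latitude = 111.2 × cos φ = 77.30 km, so Δλ = 365.0 / 77302.3 = 0.0047217° = 16.998″.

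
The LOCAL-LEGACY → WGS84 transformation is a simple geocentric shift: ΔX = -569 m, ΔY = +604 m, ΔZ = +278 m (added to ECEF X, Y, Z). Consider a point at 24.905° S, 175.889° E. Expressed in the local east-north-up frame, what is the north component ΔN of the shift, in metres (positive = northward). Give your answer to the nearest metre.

ΔN = 509 m

The local north axis is (−sin φ cos λ, −sin φ sin λ, cos φ), giving ΔN = 238.998 + 18.234 + 252.148 = 509.38 m.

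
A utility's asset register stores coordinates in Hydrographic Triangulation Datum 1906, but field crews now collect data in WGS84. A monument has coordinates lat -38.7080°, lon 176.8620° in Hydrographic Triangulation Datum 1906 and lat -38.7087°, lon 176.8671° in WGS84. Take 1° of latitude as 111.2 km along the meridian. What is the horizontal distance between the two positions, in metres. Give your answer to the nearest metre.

Δφ = -38.7087° − -38.7080° = -0.0007°; Δλ = 176.8671° − 176.8620° = +0.0051°.
ΔN = Δφ × 111200 = -77.8 m; ΔE = Δλ × 111200 × cos(-38.7080°) = +0.0051 × 111200 × 0.780343 = 442.5 m.
Distance = √(ΔE² + ΔN²) = √(442.5² + (-77.8)²) = 449.3 m.

449 m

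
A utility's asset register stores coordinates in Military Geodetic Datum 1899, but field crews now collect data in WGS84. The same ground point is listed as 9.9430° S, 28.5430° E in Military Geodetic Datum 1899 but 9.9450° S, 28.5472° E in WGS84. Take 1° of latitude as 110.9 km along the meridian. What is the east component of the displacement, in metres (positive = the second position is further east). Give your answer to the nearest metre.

Δφ = -9.9450° − -9.9430° = -0.0020°; Δλ = 28.5472° − 28.5430° = +0.0042°.
ΔN = Δφ × 110900 = -221.8 m; ΔE = Δλ × 110900 × cos(-9.9430°) = +0.0042 × 110900 × 0.984980 = 458.8 m.

ΔE = 459 m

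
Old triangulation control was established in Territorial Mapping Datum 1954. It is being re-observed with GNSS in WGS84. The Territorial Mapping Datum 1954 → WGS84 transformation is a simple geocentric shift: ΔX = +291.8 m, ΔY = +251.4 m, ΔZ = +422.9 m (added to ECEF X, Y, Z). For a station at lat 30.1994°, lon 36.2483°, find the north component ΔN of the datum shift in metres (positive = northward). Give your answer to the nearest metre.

At φ = 30.1994°, λ = 36.2483°: sin φ = 0.503011, cos φ = 0.864280, sin λ = 0.591286, cos λ = 0.806462.
ΔN = −sin φ cos λ·ΔX − sin φ sin λ·ΔY + cos φ·ΔZ = −(0.503011)(0.806462)(291.8) − (0.503011)(0.591286)(251.4) + (0.864280)(422.9) = 172.36 m.

ΔN = 172 m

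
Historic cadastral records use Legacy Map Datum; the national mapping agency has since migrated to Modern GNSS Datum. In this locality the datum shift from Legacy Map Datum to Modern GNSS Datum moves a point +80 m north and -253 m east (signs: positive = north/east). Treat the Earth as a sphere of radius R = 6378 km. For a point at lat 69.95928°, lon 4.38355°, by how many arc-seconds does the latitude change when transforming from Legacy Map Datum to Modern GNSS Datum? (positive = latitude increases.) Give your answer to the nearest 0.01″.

Δφ = 2.59″

On a sphere of radius R, 1 rad of latitude = R, so Δφ = ΔN / R = 80.0 / 6378000 = 1.2543e-05 rad = 2.587″.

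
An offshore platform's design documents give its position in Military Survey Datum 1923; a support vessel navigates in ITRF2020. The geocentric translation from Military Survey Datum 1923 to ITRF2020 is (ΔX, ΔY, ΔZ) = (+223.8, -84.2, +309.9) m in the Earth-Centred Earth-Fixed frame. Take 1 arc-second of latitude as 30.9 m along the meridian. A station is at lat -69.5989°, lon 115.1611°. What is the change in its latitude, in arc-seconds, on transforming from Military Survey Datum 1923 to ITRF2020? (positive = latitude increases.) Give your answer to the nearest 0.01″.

sin φ = -0.937275, cos φ = 0.348590, sin λ = 0.905116, cos λ = -0.425165.
North component: ΔN = −sin φ cos λ·ΔX − sin φ sin λ·ΔY + cos φ·ΔZ = −(-0.937275)(-0.425165)(223.8) − (-0.937275)(0.905116)(-84.2) + (0.348590)(309.9) = -52.59 m.
1° of latitude spans 3600 × 30.90 = 111240 m, so Δφ = -52.59 / 111240 × 3600 = -1.702″.

Δφ = -1.70″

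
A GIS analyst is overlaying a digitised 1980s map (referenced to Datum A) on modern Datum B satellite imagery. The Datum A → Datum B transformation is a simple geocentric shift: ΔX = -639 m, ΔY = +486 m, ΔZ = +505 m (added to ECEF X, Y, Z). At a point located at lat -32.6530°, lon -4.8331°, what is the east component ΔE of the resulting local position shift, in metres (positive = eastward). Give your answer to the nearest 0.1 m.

At φ = -32.6530°, λ = -4.8331°: sin φ = -0.539550, cos φ = 0.841954, sin λ = -0.084254, cos λ = 0.996444.
ΔE = −sin λ·ΔX + cos λ·ΔY = −(-0.084254)·(-639) + (0.996444)·(486) = 430.43 m.

ΔE = 430.4 m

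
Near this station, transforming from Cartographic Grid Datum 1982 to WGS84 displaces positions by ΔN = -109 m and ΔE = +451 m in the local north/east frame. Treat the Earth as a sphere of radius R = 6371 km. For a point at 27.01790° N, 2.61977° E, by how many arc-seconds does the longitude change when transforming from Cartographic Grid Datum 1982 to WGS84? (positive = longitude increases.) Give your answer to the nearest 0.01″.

At latitude 27.01790°, cos φ = 0.890865.
One radian of longitude at latitude φ spans R cos φ, so Δλ = ΔE / (R cos φ) = 451.0 / (6371000 × 0.890865) = 7.9462e-05 rad = 16.390″.

Δλ = 16.39″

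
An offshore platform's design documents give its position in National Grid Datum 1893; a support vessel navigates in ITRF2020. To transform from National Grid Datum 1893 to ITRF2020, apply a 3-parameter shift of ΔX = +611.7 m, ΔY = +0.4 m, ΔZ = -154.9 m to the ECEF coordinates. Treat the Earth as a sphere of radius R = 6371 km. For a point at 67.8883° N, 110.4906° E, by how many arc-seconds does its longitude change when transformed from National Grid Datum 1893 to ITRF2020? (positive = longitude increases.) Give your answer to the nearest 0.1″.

sin φ = 0.926452, cos φ = 0.376413, sin λ = 0.936730, cos λ = -0.350054.
East component: ΔE = −sin λ·ΔX + cos λ·ΔY = −(0.936730)(611.7) + (-0.350054)(0.4) = -573.14 m.
1° of latitude spans πR/180 = 111195 m; at latitude φ, 1° of longitude spans that × cos φ = 41855.3 m, so Δλ = -573.14 / 41855.3 × 3600 = -49.296″.

Δλ = -49.3″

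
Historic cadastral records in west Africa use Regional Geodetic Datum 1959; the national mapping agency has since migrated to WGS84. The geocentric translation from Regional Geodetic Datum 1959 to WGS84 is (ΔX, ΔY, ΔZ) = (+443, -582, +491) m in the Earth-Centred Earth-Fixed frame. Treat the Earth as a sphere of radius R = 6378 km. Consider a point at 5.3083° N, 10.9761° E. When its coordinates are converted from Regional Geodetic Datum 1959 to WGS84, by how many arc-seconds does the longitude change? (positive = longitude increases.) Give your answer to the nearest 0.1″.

sin φ = 0.092515, cos φ = 0.995711, sin λ = 0.190400, cos λ = 0.981707.
East component: ΔE = −sin λ·ΔX + cos λ·ΔY = −(0.190400)(443) + (0.981707)(-582) = -655.70 m.
1° of latitude spans πR/180 = 111317 m; at latitude φ, 1° of longitude spans that × cos φ = 110839.7 m, so Δλ = -655.70 / 110839.7 × 3600 = -21.297″.

Δλ = -21.3″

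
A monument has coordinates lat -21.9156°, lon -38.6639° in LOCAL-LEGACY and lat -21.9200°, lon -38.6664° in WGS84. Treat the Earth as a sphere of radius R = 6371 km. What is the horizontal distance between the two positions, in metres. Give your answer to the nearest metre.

Δφ = -21.9200° − -21.9156° = -0.0044°; Δλ = -38.6664° − -38.6639° = -0.0025°.
1° along a meridian = πR/180 = 111195 m.
ΔN = Δφ × 111195 = -489.3 m; ΔE = Δλ × 111195 × cos(-21.9156°) = -0.0025 × 111195 × 0.927735 = -257.9 m.
Distance = √(ΔE² + ΔN²) = √((-257.9)² + (-489.3)²) = 553.1 m.

553 m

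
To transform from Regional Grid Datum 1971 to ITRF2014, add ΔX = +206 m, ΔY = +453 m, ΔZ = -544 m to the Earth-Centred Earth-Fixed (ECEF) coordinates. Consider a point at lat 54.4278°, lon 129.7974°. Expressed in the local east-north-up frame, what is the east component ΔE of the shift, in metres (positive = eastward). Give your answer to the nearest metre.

The local east axis at (φ, λ) is (−sin λ, cos λ, 0), so ΔE = −sin(129.7974°)·206 + cos(129.7974°)·453 = -448.23 m.

ΔE = -448 m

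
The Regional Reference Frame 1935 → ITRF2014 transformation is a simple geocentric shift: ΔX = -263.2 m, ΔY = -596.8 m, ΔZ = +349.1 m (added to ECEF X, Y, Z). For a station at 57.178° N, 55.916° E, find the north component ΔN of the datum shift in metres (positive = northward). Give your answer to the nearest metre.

The local north axis is (−sin φ cos λ, −sin φ sin λ, cos φ), giving ΔN = 123.952 + 415.372 + 189.223 = 728.55 m.

ΔN = 729 m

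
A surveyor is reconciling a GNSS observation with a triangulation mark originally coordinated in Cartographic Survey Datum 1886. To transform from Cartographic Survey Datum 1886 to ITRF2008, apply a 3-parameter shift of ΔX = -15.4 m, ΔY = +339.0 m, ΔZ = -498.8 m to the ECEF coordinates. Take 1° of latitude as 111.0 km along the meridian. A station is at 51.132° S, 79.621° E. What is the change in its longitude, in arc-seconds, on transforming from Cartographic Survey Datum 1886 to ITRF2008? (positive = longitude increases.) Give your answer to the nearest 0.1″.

Δλ = 3.9″

sin φ = -0.778594, cos φ = 0.627528, sin λ = 0.983638, cos λ = 0.180159.
East component: ΔE = −sin λ·ΔX + cos λ·ΔY = −(0.983638)(-15.4) + (0.180159)(339.0) = 76.22 m.
1° of latitude spans 111000 m; at latitude φ, 1° of longitude spans that × cos φ = 69655.6 m, so Δλ = 76.22 / 69655.6 × 3600 = 3.939″.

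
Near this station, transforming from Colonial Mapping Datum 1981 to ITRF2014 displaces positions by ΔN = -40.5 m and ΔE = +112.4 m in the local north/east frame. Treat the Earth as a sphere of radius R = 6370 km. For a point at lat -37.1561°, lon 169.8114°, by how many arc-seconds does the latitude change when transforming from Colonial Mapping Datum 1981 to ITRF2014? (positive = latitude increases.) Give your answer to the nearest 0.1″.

On a sphere of radius R, 1 rad of latitude = R, so Δφ = ΔN / R = -40.5 / 6370000 = -6.3579e-06 rad = -1.311″.

Δφ = -1.3″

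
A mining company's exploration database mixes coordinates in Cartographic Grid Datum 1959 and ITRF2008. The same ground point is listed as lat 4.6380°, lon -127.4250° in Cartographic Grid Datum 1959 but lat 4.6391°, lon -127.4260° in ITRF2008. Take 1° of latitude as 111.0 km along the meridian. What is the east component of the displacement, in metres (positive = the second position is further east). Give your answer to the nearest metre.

ΔE = -111 m

Δφ = 4.6391° − 4.6380° = +0.0011°; Δλ = -127.4260° − -127.4250° = -0.0010°.
ΔN = Δφ × 111000 = 122.1 m; ΔE = Δλ × 111000 × cos(4.6380°) = -0.0010 × 111000 × 0.996725 = -110.6 m.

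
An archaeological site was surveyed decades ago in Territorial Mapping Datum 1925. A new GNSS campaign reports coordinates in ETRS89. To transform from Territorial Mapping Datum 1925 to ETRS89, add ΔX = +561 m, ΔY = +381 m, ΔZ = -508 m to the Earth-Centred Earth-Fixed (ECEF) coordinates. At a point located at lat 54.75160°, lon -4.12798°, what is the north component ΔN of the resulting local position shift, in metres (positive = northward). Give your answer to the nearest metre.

The local north axis is (−sin φ cos λ, −sin φ sin λ, cos φ), giving ΔN = -456.956 + 22.398 − 293.178 = -727.74 m.

ΔN = -728 m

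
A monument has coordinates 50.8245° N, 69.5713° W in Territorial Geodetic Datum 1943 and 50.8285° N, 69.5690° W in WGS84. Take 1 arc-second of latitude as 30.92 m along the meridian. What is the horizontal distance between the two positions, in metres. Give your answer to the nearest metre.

474 m

Δφ = 50.8285° − 50.8245° = +0.0040°; Δλ = -69.5690° − -69.5713° = +0.0023°.
1° of latitude = 3600 × 30.92 = 111312 m.
ΔN = Δφ × 111312 = 445.2 m; ΔE = Δλ × 111312 × cos(50.8245°) = +0.0023 × 111312 × 0.631698 = 161.7 m.
Distance = √(ΔE² + ΔN²) = √(161.7² + 445.2²) = 473.7 m.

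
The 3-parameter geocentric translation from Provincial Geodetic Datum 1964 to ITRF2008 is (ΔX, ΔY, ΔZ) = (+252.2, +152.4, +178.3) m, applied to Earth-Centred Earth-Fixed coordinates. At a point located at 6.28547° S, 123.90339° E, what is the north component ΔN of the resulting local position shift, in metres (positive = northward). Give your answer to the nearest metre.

At φ = -6.28547°, λ = 123.90339°: sin φ = -0.109482, cos φ = 0.993989, sin λ = 0.829979, cos λ = -0.557794.
ΔN = −sin φ cos λ·ΔX − sin φ sin λ·ΔY + cos φ·ΔZ = −(-0.109482)(-0.557794)(252.2) − (-0.109482)(0.829979)(152.4) + (0.993989)(178.3) = 175.67 m.

ΔN = 176 m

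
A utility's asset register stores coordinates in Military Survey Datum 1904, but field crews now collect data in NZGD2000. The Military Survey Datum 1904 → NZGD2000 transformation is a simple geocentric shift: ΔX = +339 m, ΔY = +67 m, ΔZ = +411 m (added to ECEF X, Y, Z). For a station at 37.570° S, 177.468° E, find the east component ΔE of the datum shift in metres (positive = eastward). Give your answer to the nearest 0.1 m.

ΔE = -81.9 m

The local east axis at (φ, λ) is (−sin λ, cos λ, 0), so ΔE = −sin(177.468°)·339 + cos(177.468°)·67 = -81.91 m.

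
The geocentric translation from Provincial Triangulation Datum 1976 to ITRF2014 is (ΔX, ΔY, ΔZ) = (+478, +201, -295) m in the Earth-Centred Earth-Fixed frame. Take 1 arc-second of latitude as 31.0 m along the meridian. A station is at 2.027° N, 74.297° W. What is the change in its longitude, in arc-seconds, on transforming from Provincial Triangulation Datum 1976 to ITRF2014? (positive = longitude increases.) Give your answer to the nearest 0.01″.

sin φ = 0.035370, cos φ = 0.999374, sin λ = -0.962678, cos λ = 0.270651.
East component: ΔE = −sin λ·ΔX + cos λ·ΔY = −(-0.962678)(478) + (0.270651)(201) = 514.56 m.
1° of latitude spans 3600 × 31.00 = 111600 m; at latitude φ, 1° of longitude spans that × cos φ = 111530.2 m, so Δλ = 514.56 / 111530.2 × 3600 = 16.609″.

Δλ = 16.61″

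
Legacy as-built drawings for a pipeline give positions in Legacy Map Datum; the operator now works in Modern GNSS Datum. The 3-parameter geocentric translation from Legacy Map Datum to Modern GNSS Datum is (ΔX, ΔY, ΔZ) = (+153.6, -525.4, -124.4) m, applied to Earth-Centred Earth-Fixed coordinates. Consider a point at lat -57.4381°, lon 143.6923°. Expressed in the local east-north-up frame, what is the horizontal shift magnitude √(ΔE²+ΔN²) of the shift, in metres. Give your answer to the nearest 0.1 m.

546.3 m

At φ = -57.4381°, λ = 143.6923°: sin φ = -0.842810, cos φ = 0.538210, sin λ = 0.592121, cos λ = -0.805849.
ΔE = −sin λ·ΔX + cos λ·ΔY = −(0.592121)·(153.6) + (-0.805849)·(-525.4) = 332.44 m.
ΔN = −sin φ cos λ·ΔX − sin φ sin λ·ΔY + cos φ·ΔZ = −(-0.842810)(-0.805849)(153.6) − (-0.842810)(0.592121)(-525.4) + (0.538210)(-124.4) = -433.47 m.
Horizontal magnitude = √(ΔE² + ΔN²) = √(332.44² + (-433.47)²) = 546.28 m.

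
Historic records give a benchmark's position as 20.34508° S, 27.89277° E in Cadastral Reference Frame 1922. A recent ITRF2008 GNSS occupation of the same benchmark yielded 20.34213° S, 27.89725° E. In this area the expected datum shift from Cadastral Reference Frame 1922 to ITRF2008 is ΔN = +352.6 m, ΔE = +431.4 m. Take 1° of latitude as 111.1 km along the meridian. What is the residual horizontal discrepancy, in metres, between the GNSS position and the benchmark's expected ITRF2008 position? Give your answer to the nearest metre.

43 m

Observed coordinate differences: Δφ = +0.00295°, Δλ = +0.00448°.
Converting to metres (1° lat = 111100 m, cos φ = 0.937616): observed ΔN = 327.7 m, observed ΔE = 466.7 m.
Subtracting the expected shift leaves a residual of 327.7 − (352.6) = -24.9 m north and 466.7 − (431.4) = 35.3 m east.
Residual distance = √((-24.9)² + 35.3²) = 43.2 m.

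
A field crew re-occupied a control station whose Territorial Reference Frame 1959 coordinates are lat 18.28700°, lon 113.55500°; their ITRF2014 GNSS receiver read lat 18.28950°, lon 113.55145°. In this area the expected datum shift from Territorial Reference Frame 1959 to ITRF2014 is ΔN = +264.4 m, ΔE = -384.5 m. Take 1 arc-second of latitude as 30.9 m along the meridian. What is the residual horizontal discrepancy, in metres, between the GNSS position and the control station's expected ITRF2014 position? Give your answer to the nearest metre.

17 m

Observed coordinate differences: Δφ = +0.00250°, Δλ = -0.00355°.
Converting to metres (1° lat = 111240 m, cos φ = 0.949497): observed ΔN = 278.1 m, observed ΔE = -375.0 m.
Subtracting the expected shift leaves a residual of 278.1 − (264.4) = 13.7 m north and -375.0 − (-384.5) = 9.5 m east.
Residual distance = √(13.7² + 9.5²) = 16.7 m.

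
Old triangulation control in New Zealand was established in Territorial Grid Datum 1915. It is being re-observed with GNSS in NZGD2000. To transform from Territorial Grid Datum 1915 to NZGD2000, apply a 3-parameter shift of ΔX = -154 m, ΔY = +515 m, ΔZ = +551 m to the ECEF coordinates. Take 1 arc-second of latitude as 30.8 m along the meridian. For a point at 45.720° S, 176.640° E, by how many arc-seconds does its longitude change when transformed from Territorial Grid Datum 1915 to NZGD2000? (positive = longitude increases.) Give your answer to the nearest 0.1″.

Δλ = -23.5″

sin φ = -0.715936, cos φ = 0.698165, sin λ = 0.058609, cos λ = -0.998281.
East component: ΔE = −sin λ·ΔX + cos λ·ΔY = −(0.058609)(-154) + (-0.998281)(515) = -505.09 m.
1° of latitude spans 3600 × 30.80 = 110880 m; at latitude φ, 1° of longitude spans that × cos φ = 77412.6 m, so Δλ = -505.09 / 77412.6 × 3600 = -23.489″.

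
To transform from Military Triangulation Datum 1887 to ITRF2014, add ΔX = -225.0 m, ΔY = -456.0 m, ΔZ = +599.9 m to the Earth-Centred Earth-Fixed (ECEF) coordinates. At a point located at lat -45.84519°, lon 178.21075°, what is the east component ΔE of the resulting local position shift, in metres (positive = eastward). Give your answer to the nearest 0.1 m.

The local east axis at (φ, λ) is (−sin λ, cos λ, 0), so ΔE = −sin(178.21075°)·(-225.0) + cos(178.21075°)·(-456.0) = 462.80 m.

ΔE = 462.8 m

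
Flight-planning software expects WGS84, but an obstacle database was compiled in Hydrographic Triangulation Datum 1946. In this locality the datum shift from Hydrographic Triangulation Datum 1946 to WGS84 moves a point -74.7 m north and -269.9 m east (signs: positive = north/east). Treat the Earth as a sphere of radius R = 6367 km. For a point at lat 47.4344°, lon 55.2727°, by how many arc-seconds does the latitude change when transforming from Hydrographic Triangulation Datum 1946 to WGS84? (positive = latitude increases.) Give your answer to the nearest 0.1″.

On a sphere of radius R, 1 rad of latitude = R, so Δφ = ΔN / R = -74.7 / 6367000 = -1.1732e-05 rad = -2.420″.

Δφ = -2.4″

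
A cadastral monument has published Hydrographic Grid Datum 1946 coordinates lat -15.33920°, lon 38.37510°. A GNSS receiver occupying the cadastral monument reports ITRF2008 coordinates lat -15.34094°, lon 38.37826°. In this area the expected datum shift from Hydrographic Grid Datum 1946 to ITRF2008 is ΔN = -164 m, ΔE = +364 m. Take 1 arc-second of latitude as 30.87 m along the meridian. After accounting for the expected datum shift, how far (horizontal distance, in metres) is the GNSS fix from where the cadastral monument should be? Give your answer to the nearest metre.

Observed coordinate differences: Δφ = -0.00174°, Δλ = +0.00316°.
Converting to metres (1° lat = 111132 m, cos φ = 0.964377): observed ΔN = -193.4 m, observed ΔE = 338.7 m.
Subtracting the expected shift leaves a residual of -193.4 − (-164) = -29.4 m north and 338.7 − (364) = -25.3 m east.
Residual distance = √((-29.4)² + (-25.3)²) = 38.8 m.

39 m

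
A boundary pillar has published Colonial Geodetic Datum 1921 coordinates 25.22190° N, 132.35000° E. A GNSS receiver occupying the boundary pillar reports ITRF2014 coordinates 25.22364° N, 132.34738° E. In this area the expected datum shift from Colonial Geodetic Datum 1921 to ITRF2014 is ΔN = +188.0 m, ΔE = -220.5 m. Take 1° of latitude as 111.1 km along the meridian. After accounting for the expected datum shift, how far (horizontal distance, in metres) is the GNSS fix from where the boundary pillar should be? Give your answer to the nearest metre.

43 m

Observed coordinate differences: Δφ = +0.00174°, Δλ = -0.00262°.
Converting to metres (1° lat = 111100 m, cos φ = 0.904664): observed ΔN = 193.3 m, observed ΔE = -263.3 m.
Subtracting the expected shift leaves a residual of 193.3 − (188.0) = 5.3 m north and -263.3 − (-220.5) = -42.8 m east.
Residual distance = √(5.3² + (-42.8)²) = 43.2 m.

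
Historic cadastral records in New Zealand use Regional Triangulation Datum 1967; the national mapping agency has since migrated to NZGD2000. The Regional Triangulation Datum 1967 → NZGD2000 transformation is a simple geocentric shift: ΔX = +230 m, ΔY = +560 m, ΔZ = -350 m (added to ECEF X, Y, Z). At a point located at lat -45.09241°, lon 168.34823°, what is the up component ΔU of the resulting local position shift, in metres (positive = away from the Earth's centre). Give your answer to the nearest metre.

The local up (radial) axis is (cos φ cos λ, cos φ sin λ, sin φ), giving ΔU = -159.026 + 79.844 + 247.886 = 168.70 m.

ΔU = 169 m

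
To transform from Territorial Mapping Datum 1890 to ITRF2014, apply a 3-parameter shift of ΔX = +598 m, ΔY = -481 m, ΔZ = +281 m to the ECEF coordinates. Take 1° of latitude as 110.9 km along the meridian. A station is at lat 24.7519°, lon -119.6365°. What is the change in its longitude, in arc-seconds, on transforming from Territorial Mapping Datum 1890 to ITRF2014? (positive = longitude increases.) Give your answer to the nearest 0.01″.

sin φ = 0.418690, cos φ = 0.908129, sin λ = -0.869180, cos λ = -0.494496.
East component: ΔE = −sin λ·ΔX + cos λ·ΔY = −(-0.869180)(598) + (-0.494496)(-481) = 757.62 m.
1° of latitude spans 110900 m; at latitude φ, 1° of longitude spans that × cos φ = 100711.5 m, so Δλ = 757.62 / 100711.5 × 3600 = 27.082″.

Δλ = 27.08″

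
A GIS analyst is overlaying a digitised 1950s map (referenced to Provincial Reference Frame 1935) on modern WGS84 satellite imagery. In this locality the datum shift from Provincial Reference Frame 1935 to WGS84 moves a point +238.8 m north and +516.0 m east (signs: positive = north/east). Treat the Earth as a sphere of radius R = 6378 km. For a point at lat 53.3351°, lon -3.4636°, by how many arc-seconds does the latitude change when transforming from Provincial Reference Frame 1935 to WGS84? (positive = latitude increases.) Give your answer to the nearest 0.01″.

On a sphere of radius R, 1 rad of latitude = R, so Δφ = ΔN / R = 238.8 / 6378000 = 3.7441e-05 rad = 7.723″.

Δφ = 7.72″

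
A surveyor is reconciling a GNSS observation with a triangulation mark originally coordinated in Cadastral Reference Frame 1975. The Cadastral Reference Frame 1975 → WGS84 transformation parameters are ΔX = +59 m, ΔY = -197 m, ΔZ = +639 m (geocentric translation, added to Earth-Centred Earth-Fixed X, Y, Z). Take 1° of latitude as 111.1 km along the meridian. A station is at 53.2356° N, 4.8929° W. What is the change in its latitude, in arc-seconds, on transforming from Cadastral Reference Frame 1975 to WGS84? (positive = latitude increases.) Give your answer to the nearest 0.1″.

Δφ = 10.4″

sin φ = 0.801103, cos φ = 0.598526, sin λ = -0.085293, cos λ = 0.996356.
North component: ΔN = −sin φ cos λ·ΔX − sin φ sin λ·ΔY + cos φ·ΔZ = −(0.801103)(0.996356)(59) − (0.801103)(-0.085293)(-197) + (0.598526)(639) = 321.90 m.
1° of latitude spans 111100 m, so Δφ = 321.90 / 111100 × 3600 = 10.431″.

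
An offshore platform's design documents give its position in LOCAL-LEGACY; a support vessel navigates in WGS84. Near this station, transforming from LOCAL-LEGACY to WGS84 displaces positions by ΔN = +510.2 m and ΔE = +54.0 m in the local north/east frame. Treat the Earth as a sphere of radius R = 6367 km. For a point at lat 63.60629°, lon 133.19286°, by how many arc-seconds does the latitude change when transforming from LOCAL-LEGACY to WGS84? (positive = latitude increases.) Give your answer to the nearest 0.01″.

On a sphere of radius R, 1 rad of latitude = R, so Δφ = ΔN / R = 510.2 / 6367000 = 8.0132e-05 rad = 16.528″.

Δφ = 16.53″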